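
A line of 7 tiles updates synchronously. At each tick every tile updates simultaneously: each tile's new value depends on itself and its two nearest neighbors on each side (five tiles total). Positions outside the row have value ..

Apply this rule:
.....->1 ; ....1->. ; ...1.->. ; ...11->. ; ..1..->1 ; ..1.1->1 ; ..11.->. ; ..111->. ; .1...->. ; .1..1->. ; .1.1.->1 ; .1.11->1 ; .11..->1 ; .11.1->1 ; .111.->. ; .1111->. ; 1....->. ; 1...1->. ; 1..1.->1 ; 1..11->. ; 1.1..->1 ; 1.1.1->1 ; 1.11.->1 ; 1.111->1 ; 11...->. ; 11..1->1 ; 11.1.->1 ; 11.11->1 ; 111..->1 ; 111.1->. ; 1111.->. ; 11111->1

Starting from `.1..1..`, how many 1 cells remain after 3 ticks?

1

tick 1: .1.11..
tick 2: .1111..
tick 3: ....1..
count of 1: 1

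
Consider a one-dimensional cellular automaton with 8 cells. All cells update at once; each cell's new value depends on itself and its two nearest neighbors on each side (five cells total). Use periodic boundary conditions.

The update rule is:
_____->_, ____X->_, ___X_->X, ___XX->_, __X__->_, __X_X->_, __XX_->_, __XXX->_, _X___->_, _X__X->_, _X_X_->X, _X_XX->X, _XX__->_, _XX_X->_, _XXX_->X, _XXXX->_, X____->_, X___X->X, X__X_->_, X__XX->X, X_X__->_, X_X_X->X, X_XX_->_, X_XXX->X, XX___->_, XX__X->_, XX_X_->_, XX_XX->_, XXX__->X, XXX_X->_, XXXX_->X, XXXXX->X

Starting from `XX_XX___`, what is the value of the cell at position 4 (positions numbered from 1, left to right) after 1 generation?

______X_
position 4 holds _

_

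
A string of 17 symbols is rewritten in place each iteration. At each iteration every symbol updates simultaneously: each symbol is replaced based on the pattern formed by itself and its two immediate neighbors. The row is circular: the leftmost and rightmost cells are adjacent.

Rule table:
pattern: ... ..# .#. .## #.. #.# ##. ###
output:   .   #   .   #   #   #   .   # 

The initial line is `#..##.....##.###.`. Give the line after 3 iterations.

.###.#...##.###.#
###.#.#.##.###.#.
##.#.#.##.###.#.#

##.#.#.##.###.#.#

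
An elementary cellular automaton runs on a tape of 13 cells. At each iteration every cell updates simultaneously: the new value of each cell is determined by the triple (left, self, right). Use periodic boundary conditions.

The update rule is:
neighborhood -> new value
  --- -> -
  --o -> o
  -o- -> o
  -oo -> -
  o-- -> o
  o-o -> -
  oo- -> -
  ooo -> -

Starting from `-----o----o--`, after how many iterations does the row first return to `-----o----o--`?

5

----ooo--ooo-
---o---oo---o
o-ooo-o--o-oo
------oooo---
-----o----o--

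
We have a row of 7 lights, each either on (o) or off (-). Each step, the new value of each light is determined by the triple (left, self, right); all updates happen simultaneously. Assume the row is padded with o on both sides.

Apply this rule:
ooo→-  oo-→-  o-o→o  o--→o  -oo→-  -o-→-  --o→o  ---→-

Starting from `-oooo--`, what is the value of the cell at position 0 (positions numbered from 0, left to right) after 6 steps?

-

o----oo
-o--o--
o-oo-oo
-o--o--  (repeats step 2; period 2)
step 6: -o--o--
position 0 holds -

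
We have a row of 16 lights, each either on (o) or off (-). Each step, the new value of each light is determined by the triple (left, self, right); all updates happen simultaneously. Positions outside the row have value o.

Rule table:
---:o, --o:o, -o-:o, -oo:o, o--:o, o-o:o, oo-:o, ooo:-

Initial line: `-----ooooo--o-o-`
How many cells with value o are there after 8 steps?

5

step 1: oooooo---ooooooo
step 2: -----ooooo------
step 3: oooooo---ooooooo  (repeats step 1; period 2)
step 8: -----ooooo------
count of o: 5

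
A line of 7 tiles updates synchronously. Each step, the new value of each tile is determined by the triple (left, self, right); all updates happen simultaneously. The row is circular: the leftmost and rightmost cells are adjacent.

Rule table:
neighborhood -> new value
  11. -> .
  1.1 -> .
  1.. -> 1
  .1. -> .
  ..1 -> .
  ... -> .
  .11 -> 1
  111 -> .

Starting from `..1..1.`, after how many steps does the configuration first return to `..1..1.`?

...1..1
1...1..
.1...1.
..1...1
1..1...
.1..1..
..1..1.

7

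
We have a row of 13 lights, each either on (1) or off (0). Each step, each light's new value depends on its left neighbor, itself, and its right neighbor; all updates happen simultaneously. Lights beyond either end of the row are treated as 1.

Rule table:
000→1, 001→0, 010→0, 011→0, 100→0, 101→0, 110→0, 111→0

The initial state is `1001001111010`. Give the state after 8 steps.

0111111111110

0000000000000
0111111111110
0000000000000  (repeats step 1; period 2)
step 8: 0111111111110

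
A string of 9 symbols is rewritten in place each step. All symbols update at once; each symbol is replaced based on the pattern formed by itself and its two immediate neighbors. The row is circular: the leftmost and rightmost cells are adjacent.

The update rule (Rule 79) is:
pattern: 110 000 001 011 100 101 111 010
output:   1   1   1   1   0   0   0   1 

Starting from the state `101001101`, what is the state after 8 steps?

101010101

step 1: 101011101
step 2: 101010101
step 3: 101010101  (fixed point — unchanged through step 8)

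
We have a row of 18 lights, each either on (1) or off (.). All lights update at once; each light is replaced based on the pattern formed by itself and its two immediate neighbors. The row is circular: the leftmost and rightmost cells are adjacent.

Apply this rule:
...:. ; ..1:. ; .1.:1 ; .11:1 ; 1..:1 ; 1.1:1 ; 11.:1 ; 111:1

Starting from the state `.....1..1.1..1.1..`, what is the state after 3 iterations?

1....1111111111111

.....11.1111.1111.
.....1111111111111
1....1111111111111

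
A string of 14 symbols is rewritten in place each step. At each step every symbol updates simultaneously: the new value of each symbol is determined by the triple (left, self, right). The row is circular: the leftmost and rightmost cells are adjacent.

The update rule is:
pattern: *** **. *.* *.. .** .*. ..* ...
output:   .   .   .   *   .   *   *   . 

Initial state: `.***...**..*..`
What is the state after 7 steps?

...*.*...*...*

step 1: *...*.*..****.
step 2: **.**.***.....
step 3: .........*...*
step 4: *.......***.**
step 5: .*.....*......
step 6: ***...***.....
step 7: ...*.*...*...*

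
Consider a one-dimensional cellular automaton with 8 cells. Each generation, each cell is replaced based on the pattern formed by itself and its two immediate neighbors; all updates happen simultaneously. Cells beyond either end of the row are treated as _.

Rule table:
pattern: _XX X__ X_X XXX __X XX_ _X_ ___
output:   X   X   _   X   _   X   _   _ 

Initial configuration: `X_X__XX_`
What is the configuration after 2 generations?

___X_XXX
_____XXX

_____XXX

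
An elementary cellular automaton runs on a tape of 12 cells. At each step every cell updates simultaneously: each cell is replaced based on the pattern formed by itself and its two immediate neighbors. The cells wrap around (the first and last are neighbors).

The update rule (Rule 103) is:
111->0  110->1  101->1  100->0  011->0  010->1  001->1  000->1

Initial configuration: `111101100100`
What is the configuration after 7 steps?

step 1: 000110101101
step 2: 011011110111
step 3: 101100011001
step 4: 110101101010
step 5: 011110111111
step 6: 100011000001
step 7: 101101011110

101101011110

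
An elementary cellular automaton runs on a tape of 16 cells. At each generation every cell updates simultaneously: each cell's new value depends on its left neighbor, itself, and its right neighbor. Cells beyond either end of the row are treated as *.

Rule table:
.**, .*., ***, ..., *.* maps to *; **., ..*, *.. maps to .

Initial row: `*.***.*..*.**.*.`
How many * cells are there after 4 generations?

generation 1: .***.**..***.***
generation 2: ***.**...**.****
generation 3: **.**..*.*.*****
generation 4: *.**...*********
count of *: 12

12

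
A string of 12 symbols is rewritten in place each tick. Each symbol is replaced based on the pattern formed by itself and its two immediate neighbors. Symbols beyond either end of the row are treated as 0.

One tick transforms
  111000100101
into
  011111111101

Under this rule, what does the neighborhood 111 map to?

1

At position 1 the neighborhood is 111; the next row has 1 there.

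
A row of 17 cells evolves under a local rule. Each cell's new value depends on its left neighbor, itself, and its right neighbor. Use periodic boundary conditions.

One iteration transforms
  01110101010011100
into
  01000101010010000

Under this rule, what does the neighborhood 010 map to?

1

At position 5 the neighborhood is 010; the next row has 1 there.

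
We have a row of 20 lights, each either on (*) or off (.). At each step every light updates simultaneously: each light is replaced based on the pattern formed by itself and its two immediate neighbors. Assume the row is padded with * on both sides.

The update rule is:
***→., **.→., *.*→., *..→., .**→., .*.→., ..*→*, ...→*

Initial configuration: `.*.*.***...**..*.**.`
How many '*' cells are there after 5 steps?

step 1: .........**...*.....
step 2: .********...**..****
step 3: ..........**...*....
step 4: .*********...**..***
step 5: ...........**...*...
count of *: 3

3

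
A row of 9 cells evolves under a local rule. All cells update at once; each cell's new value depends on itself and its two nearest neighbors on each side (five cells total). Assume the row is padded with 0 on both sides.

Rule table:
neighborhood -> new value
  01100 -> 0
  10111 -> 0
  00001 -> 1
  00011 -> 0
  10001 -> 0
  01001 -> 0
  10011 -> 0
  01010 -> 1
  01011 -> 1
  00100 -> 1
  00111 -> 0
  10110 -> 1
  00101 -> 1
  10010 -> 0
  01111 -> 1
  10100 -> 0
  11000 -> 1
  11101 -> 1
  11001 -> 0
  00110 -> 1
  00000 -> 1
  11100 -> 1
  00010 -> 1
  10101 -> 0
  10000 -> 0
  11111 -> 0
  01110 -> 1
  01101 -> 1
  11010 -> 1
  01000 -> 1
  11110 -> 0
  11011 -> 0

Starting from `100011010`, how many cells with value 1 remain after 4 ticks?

5

110011101
100001110
110100111
111000011
count of 1: 5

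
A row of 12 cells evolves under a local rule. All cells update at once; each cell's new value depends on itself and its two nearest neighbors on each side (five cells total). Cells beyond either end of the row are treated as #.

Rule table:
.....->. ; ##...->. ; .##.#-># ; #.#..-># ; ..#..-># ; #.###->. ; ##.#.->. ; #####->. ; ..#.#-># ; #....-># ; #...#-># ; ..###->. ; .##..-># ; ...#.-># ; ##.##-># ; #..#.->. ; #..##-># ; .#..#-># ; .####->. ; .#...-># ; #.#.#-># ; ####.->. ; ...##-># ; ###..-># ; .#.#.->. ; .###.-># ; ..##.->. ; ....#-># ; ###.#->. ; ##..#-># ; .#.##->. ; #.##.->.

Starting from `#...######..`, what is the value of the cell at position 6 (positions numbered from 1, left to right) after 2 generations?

generation 1: #.##.....###
generation 2: .#.#.#.##...
position 6 holds #

#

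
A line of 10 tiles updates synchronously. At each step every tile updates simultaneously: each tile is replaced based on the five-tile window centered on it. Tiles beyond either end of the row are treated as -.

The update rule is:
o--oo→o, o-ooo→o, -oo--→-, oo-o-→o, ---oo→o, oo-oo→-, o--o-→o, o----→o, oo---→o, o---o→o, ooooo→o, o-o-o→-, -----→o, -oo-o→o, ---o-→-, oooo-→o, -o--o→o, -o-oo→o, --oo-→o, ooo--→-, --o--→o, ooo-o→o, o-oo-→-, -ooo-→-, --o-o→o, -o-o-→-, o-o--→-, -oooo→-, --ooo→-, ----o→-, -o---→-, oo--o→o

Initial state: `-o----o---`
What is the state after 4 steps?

o---oooo--

-o-o--o-oo
-o--oooo--
-ooo--o-oo
o---oooo--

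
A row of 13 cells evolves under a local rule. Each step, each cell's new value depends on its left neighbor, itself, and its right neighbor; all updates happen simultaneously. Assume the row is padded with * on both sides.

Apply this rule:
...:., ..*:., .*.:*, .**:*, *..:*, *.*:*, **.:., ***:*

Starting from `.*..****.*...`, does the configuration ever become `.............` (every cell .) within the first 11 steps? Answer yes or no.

no

***.***.***..
**.***.***.*.
*.***.***.***
.***.***.****
***.***.*****
**.***.******
*.***.*******
.***.********
***.*********
**.**********
*.***********
step 11 is *.***********, still not uniform .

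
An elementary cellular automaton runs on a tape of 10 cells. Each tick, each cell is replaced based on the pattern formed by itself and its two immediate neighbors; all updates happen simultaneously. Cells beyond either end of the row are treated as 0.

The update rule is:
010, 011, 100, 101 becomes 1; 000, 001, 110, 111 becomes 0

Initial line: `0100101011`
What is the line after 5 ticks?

0110100101

tick 1: 0110111110
tick 2: 0101100001
tick 3: 0111010001
tick 4: 0100111001
tick 5: 0110100101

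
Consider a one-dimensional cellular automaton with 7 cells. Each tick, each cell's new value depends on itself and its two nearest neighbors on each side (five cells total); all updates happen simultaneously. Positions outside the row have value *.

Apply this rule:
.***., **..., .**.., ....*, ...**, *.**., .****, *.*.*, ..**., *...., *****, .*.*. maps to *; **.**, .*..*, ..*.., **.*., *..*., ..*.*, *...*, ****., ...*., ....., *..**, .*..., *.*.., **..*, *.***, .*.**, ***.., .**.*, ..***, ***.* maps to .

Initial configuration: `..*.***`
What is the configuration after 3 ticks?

...*...

.....**
**.**.*
...*...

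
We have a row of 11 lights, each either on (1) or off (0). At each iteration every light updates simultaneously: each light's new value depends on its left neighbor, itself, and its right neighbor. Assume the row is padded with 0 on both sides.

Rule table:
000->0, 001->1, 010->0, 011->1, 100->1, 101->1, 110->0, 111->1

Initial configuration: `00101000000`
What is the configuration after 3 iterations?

iteration 1: 01010100000
iteration 2: 10101010000
iteration 3: 01010101000

01010101000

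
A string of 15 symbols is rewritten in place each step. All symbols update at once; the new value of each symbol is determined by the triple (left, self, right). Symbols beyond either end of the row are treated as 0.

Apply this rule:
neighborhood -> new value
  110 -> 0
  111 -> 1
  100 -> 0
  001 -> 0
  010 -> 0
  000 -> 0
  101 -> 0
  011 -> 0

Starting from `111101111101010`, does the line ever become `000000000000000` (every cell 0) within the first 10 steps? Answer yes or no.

yes

step 1: 011000111000000
step 2: 000000010000000
step 3: 000000000000000
all cells are 0 at step 3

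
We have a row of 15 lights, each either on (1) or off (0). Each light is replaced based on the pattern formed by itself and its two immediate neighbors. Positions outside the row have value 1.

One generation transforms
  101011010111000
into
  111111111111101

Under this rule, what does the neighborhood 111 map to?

At position 10 the neighborhood is 111; the next row has 1 there.

1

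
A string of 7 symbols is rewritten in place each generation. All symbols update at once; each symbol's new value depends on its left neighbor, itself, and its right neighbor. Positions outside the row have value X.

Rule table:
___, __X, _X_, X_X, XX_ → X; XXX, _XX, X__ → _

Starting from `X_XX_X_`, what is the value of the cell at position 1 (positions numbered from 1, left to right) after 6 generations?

_

XX_XXXX
_XX____
X_X_XXX
XXXX___
___X_XX
_XXXX__
position 1 holds _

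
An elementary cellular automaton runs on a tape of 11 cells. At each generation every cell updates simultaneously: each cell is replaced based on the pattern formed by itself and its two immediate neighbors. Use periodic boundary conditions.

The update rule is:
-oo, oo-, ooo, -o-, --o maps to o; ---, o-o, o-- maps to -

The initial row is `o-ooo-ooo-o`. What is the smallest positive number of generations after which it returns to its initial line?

o-ooo-ooo-o

1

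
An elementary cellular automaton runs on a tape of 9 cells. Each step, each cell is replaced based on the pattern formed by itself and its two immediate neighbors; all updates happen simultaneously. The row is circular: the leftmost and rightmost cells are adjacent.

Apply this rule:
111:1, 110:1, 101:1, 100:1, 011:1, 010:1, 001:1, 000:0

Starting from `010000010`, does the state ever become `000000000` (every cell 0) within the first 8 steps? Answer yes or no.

step 1: 111000111
step 2: 111101111
step 3: 111111111
step 4: 111111111  (fixed point — unchanged through step 8)
step 8 is 111111111, still not uniform 0

no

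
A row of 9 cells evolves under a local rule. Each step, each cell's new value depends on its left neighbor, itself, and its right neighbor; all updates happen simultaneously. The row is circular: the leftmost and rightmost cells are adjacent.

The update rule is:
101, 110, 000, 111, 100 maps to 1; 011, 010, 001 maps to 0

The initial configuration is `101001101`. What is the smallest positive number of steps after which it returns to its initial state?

110100110
011010011
101101001
110110100
011011010
001101101
100110110
010011011
101001101

9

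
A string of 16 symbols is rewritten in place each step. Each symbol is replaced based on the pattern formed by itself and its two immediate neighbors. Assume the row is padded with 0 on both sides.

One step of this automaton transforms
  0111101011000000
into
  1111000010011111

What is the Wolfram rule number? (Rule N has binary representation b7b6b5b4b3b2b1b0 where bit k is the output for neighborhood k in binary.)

position 2: 111 → 1  (bit 7 = 1)
position 4: 110 → 0  (bit 6 = 0)
position 5: 101 → 0  (bit 5 = 0)
position 10: 100 → 0  (bit 4 = 0)
position 1: 011 → 1  (bit 3 = 1)
position 6: 010 → 0  (bit 2 = 0)
position 0: 001 → 1  (bit 1 = 1)
position 11: 000 → 1  (bit 0 = 1)
bits b7..b0 = 10001011 = 139

139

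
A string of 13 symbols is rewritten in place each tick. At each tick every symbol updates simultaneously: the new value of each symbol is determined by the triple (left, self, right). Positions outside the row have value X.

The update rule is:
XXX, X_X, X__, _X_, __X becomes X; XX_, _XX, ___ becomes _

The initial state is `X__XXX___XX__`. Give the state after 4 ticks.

_XX_X_X_X__XX
X__XXXXXXXX_X
_XX_XXXXXX_X_
X__X_XXXX_XXX

X__X_XXXX_XXX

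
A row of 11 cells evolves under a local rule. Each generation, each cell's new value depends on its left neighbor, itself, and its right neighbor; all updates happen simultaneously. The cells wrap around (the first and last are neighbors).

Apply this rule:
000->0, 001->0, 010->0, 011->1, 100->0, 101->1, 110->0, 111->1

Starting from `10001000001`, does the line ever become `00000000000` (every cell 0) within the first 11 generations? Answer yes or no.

yes

generation 1: 00000000001
generation 2: 00000000000
all cells are 0 at generation 2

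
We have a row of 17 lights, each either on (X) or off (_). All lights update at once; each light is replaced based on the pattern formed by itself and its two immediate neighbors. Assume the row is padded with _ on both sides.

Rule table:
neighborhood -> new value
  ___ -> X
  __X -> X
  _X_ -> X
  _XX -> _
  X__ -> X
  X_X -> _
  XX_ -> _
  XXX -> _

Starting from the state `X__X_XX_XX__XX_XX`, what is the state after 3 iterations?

XXXX______XX_____
____XXXXXX__XXXXX
XXXX______XX_____

XXXX______XX_____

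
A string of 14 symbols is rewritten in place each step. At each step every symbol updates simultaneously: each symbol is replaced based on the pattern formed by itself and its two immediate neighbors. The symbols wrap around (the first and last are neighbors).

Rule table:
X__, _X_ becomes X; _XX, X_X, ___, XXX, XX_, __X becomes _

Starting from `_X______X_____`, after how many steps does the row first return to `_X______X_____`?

_XX_____XX____
___X______X___
___XX_____XX__
_____X______X_
_____XX_____XX
X______X______
XX_____XX_____
__X______X____
__XX_____XX___
____X______X__
____XX_____XX_
______X______X
X_____XX_____X
_X______X_____

14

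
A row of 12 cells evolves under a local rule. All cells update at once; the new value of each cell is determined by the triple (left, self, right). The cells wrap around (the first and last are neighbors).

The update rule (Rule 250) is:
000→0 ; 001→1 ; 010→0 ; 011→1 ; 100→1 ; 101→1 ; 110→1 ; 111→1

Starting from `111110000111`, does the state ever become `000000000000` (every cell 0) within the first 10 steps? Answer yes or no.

no

111111001111
111111111111
111111111111  (fixed point — unchanged through step 10)
step 10 is 111111111111, still not uniform 0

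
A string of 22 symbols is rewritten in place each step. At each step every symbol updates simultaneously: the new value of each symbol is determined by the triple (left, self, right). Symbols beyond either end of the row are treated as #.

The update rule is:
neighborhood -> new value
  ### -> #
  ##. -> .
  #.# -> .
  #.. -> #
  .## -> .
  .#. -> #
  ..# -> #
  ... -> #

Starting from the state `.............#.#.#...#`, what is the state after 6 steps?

#########...#..#######

step 1: ##############.#.####.
step 2: #############..#..##..
step 3: ############.#####..##
step 4: ###########...###.##.#
step 5: ##########.###.#......
step 6: #########...#..#######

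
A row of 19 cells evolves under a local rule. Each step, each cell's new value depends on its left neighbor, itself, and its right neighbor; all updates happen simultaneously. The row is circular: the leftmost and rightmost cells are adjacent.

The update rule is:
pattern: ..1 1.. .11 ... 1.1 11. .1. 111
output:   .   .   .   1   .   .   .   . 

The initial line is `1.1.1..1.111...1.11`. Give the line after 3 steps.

.............1.....

.............1.....
111111111111...1111
.............1.....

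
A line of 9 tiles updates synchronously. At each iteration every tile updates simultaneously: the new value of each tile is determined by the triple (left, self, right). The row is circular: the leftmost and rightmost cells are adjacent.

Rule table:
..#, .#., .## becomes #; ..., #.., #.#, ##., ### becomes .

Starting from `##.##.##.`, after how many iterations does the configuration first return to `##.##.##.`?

#..#..#..
#.##.##.#
..#..#..#
.##.##.##
.#..#..#.
##.##.##.

6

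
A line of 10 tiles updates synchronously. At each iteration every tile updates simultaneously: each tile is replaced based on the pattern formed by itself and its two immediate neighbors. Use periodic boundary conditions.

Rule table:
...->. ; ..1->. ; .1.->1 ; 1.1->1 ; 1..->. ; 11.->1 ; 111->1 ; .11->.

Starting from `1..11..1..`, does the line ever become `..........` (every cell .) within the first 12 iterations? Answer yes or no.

iteration 1: 1...1..1..
iteration 2: 1...1..1..  (fixed point — unchanged through iteration 12)
iteration 12 is 1...1..1.., still not uniform .

no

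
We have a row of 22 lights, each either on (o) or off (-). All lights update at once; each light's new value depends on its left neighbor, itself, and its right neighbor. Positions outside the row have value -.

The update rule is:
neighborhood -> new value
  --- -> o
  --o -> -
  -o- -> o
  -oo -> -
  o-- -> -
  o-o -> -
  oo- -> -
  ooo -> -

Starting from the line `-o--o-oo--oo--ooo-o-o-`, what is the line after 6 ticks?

-o--o-ooooooooooo-o-o-

-o--o-------------o-o-
-o--o-ooooooooooo-o-o-
-o--o-------------o-o-  (repeats tick 1; period 2)
tick 6: -o--o-ooooooooooo-o-o-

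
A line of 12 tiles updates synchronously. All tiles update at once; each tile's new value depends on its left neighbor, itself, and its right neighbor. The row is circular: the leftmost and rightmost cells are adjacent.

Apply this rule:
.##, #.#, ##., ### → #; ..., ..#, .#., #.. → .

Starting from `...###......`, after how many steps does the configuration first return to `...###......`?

step 1: ...###......

1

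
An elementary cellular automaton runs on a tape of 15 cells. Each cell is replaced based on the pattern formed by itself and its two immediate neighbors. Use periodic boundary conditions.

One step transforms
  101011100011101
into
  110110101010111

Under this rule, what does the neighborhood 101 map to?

At position 1 the neighborhood is 101; the next row has 1 there.

1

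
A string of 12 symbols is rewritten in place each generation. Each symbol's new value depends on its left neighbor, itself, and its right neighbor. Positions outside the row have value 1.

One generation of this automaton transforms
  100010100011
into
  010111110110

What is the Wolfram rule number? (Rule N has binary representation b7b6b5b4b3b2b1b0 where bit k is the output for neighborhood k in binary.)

62

position 11: 111 → 0  (bit 7 = 0)
position 0: 110 → 0  (bit 6 = 0)
position 5: 101 → 1  (bit 5 = 1)
position 1: 100 → 1  (bit 4 = 1)
position 10: 011 → 1  (bit 3 = 1)
position 4: 010 → 1  (bit 2 = 1)
position 3: 001 → 1  (bit 1 = 1)
position 2: 000 → 0  (bit 0 = 0)
bits b7..b0 = 00111110 = 62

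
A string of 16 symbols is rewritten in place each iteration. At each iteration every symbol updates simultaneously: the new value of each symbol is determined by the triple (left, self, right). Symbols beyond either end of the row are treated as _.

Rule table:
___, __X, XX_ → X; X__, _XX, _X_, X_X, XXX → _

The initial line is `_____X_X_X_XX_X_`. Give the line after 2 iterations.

XXXXX_______X___
____X_XXXXXX__XX

____X_XXXXXX__XX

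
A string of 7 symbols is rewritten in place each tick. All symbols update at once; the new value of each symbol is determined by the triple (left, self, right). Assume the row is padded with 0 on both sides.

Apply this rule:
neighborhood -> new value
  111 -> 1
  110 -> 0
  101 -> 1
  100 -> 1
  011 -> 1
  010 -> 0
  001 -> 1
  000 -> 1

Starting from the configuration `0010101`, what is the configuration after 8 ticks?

1101010
1010101
0101010
1010101  (repeats tick 2; period 2)
tick 8: 1010101

1010101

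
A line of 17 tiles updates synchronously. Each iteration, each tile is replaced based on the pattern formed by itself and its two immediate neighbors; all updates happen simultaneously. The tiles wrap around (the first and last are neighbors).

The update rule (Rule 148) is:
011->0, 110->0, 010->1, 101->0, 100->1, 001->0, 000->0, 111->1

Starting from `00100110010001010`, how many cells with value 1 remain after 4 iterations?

4

iteration 1: 00110001011001011
iteration 2: 10001001000101000
iteration 3: 11001101100101100
iteration 4: 00100000010100010
count of 1: 4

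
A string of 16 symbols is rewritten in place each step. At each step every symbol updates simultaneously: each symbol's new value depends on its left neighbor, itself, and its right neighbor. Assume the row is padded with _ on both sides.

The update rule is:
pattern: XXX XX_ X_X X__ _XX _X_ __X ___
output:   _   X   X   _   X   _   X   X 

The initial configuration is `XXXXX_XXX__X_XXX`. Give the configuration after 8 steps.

X___XXX_X_X_XX_X
__XXX_XX_X_XXXX_
XXX_XXXXX_XX__X_
X_XXX___XXXX_X__
_XX_X_XXX__XX__X
XXXX_XX_X_XXX_X_
X__XXXXX_XX_XX__
__XX___XXXXXXX_X

__XX___XXXXXXX_X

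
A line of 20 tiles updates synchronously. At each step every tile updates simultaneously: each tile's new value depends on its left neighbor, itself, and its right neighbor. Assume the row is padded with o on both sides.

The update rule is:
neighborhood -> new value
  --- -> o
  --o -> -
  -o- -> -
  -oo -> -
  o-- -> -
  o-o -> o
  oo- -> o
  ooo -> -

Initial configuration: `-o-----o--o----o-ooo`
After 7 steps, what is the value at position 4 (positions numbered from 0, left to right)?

step 1: o--ooo------oo--o---
step 2: o----o-oooo--o----o-
step 3: o-oo--o---o----oo--o
step 4: oo-o----o---oo--o---
step 5: -oo--oo---o--o----o-
step 6: o-o---o-o------oo--o
step 7: oo--o--o--oooo--o---
position 4 holds o

o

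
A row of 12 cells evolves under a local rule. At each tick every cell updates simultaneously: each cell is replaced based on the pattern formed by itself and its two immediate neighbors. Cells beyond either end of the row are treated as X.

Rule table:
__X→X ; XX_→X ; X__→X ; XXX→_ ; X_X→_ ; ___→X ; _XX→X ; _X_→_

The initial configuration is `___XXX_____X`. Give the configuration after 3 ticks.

tick 1: XXXX_XXXXXXX
tick 2: ___X_X______
tick 3: XXX___XXXXXX

XXX___XXXXXX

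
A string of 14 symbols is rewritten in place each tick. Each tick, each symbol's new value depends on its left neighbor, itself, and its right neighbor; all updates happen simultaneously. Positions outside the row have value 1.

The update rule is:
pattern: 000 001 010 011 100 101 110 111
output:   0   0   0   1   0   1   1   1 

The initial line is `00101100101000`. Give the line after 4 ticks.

00011100010000
00011100000000
00011100000000  (fixed point — unchanged through tick 4)

00011100000000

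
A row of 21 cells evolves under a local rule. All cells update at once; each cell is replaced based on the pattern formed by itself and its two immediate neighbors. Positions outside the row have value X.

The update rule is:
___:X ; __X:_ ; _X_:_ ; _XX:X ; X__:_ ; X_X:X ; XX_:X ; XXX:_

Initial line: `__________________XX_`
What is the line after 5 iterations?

XXXX_XXXXXXXX_XXX__X_

iteration 1: _XXXXXXXXXXXXXXXX_XXX
iteration 2: XX______________XXX__
iteration 3: _X_XXXXXXXXXXXX_X_X__
iteration 4: X_XX__________XX_X___
iteration 5: XXXX_XXXXXXXX_XXX__X_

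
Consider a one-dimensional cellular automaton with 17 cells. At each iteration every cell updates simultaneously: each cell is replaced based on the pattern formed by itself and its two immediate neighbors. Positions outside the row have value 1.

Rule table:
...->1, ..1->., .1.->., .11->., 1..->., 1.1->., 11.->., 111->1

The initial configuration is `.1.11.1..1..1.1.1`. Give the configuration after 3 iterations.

..1111111111111..

iteration 1: .................
iteration 2: .111111111111111.
iteration 3: ..1111111111111..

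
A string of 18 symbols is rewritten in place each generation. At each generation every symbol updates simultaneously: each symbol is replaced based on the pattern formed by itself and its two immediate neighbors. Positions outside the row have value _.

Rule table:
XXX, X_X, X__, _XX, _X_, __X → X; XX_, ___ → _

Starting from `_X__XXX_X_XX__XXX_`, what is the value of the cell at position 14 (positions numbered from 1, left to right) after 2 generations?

XXXXXX_XXXX_XXXX_X
XXXXX_XXXX_XXXX_XX
position 14 holds X

X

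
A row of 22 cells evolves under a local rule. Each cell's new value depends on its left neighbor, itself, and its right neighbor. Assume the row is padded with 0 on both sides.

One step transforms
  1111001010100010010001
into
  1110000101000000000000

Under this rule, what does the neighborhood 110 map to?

0

At position 3 the neighborhood is 110; the next row has 0 there.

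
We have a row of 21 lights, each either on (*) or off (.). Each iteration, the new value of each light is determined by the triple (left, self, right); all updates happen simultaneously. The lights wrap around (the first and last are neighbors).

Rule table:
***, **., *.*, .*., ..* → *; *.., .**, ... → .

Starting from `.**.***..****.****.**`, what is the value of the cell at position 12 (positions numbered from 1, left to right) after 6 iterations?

*.**.**.*.****.****.*
**.**.****.****.****.
.**.**.****.****.****
*.**.**.****.****.***
**.**.**.****.****.**
***.**.**.****.****.*
position 12 holds *

*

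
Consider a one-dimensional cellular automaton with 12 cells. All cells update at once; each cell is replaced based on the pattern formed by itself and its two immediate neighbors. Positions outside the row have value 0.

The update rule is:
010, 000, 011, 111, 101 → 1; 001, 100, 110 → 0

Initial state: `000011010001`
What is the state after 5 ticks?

111010110101
110111101111
101111011110
111110111100
111101111001

111101111001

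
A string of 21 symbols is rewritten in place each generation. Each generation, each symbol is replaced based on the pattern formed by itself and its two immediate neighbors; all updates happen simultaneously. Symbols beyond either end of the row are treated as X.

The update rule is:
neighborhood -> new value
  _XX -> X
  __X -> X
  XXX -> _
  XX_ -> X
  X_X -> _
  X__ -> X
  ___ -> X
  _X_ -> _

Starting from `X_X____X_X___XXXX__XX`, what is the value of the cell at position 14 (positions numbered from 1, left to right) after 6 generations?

generation 1: X__XXXX___XXXX__XXXX_
generation 2: XXXX__XXXXX__XXXX__X_
generation 3: ___XXXX___XXXX__XXX__
generation 4: XXXX__XXXXX__XXXX_XXX
generation 5: ___XXXX___XXXX__X_X__
generation 6: XXXX__XXXXX__XXX___XX
position 14 holds X

X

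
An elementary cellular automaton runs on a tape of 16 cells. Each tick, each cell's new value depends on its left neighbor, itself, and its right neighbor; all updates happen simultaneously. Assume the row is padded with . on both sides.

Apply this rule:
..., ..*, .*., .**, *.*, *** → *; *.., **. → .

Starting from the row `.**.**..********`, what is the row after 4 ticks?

**..********..**

tick 1: **.**..********.
tick 2: *.**..********..
tick 3: ***..********..*
tick 4: **..********..**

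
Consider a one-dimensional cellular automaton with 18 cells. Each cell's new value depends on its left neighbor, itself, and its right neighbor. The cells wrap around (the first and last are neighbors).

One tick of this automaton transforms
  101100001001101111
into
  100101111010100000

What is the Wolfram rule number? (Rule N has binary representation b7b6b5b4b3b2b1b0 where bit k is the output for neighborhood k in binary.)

71

position 15: 111 → 0  (bit 7 = 0)
position 0: 110 → 1  (bit 6 = 1)
position 1: 101 → 0  (bit 5 = 0)
position 4: 100 → 0  (bit 4 = 0)
position 2: 011 → 0  (bit 3 = 0)
position 8: 010 → 1  (bit 2 = 1)
position 7: 001 → 1  (bit 1 = 1)
position 5: 000 → 1  (bit 0 = 1)
bits b7..b0 = 01000111 = 71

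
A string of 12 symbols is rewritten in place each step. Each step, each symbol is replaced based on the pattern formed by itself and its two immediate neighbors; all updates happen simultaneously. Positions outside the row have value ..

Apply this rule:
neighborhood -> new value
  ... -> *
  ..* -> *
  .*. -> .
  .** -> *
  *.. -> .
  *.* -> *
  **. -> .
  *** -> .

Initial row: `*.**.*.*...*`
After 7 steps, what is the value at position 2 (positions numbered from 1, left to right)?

.**.*.*..**.
**.*.*..**..
*.*.*..**..*
.*.*..**..*.
*.*..**..*..
.*..**..*..*
*..**..*..*.
position 2 holds .

.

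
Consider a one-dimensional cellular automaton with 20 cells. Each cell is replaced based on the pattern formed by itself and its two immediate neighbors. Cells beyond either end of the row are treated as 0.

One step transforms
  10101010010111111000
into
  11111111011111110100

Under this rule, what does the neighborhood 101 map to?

At position 1 the neighborhood is 101; the next row has 1 there.

1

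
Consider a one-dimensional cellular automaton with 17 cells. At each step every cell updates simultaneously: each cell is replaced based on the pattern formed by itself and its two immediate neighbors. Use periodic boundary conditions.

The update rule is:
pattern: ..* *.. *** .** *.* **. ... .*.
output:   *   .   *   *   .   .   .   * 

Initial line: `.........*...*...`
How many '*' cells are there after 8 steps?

........**..**...
.......**..**....
......**..**.....
.....**..**......
....**..**.......
...**..**........
..**..**.........
.**..**..........
count of *: 4

4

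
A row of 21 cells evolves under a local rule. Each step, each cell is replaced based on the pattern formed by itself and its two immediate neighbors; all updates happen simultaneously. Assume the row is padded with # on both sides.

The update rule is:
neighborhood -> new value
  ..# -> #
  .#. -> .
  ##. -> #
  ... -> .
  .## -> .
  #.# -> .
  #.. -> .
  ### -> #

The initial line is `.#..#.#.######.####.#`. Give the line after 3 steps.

...#.....#####..###..
..#.....#.####.#.##.#
.#.....#...###....#..

.#.....#...###....#..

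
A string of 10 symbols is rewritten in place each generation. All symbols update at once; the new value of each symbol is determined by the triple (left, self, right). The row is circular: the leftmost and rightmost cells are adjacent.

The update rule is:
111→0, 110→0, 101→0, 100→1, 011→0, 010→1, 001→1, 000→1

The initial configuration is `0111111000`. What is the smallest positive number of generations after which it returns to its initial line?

2

generation 1: 1000000111
generation 2: 0111111000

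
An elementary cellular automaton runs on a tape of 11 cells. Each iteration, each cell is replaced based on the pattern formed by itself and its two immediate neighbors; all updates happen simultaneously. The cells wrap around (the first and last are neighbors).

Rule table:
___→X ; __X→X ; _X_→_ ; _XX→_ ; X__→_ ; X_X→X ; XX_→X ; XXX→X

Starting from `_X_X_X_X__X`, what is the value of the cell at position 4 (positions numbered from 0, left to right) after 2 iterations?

iteration 1: X_X_X_X__X_
iteration 2: _X_X_X__X_X
position 4 holds _

_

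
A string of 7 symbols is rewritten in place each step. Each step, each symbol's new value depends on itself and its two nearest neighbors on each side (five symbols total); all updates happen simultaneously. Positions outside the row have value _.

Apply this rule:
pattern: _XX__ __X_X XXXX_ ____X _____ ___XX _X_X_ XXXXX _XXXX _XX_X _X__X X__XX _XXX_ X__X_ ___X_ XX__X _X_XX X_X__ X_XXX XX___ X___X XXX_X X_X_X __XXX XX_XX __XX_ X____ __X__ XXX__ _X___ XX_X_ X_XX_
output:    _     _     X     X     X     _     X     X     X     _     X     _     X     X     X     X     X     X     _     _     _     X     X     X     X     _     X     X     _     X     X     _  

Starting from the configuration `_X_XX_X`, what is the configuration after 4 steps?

___X___

X_X__XX
_XXX___
_XX__XX
___X___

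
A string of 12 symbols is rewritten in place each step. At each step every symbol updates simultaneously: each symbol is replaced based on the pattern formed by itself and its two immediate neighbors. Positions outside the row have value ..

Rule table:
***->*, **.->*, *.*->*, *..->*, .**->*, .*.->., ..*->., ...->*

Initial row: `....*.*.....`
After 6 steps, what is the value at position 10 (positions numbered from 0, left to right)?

***..*.*****
****..******
*****.******
************
************  (fixed point — unchanged through step 6)
position 10 holds *

*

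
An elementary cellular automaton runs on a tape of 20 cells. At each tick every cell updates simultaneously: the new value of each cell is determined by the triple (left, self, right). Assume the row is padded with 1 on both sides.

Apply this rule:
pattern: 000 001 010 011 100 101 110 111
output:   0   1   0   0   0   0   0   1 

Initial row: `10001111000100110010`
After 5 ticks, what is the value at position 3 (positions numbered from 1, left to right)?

00010110001001000100
00100000010010001001
01000000100100010010
00000001001000100100
00000010010001001001
position 3 holds 0

0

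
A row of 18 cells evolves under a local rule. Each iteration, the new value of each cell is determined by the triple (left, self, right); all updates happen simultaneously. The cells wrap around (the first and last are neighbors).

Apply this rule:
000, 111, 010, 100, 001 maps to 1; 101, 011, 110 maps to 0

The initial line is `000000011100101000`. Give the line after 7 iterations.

iteration 1: 111111101011101111
iteration 2: 111111001001000111
iteration 3: 111110111111111011
iteration 4: 111100011111110001
iteration 5: 111011101111101110
iteration 6: 010001000111000100
iteration 7: 111111111010111111

111111111010111111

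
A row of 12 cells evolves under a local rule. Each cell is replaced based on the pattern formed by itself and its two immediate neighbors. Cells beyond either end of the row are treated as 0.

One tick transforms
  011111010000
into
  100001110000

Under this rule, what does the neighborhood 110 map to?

1

At position 5 the neighborhood is 110; the next row has 1 there.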